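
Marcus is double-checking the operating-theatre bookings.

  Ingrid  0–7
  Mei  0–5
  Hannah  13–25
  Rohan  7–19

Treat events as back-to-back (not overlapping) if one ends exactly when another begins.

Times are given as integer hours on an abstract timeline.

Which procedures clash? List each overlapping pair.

Sorted by start: Ingrid, Mei, Rohan, Hannah.
Mei starts before Ingrid ends → Ingrid and Mei overlap.
Rohan starts exactly when Ingrid ends (back-to-back, no overlap) — done with Ingrid.
Rohan starts after Mei ends — done with Mei.
Hannah starts before Rohan ends → Rohan and Hannah overlap.

Hannah & Rohan, Ingrid & Mei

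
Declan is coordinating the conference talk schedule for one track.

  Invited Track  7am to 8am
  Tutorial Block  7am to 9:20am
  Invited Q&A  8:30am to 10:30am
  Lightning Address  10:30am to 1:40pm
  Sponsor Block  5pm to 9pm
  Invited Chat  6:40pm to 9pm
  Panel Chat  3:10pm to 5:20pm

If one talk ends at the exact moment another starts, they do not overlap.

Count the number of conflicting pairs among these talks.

Sorted by start: Invited Track, Tutorial Block, Invited Q&A, Lightning Address, Panel Chat, Sponsor Block, Invited Chat.
Tutorial Block starts before Invited Track ends → Invited Track and Tutorial Block overlap.
Invited Q&A starts after Invited Track ends — done with Invited Track.
Invited Q&A starts before Tutorial Block ends → Tutorial Block and Invited Q&A overlap.
Lightning Address starts after Tutorial Block ends — done with Tutorial Block.
Lightning Address starts exactly when Invited Q&A ends (back-to-back, no overlap) — done with Invited Q&A.
Panel Chat starts after Lightning Address ends — done with Lightning Address.
Sponsor Block starts before Panel Chat ends → Panel Chat and Sponsor Block overlap.
Invited Chat starts after Panel Chat ends.
Invited Chat starts before Sponsor Block ends → Sponsor Block and Invited Chat overlap.
Overlapping pairs: Invited Chat & Sponsor Block, Invited Q&A & Tutorial Block, Invited Track & Tutorial Block, Panel Chat & Sponsor Block — 4 in total.

4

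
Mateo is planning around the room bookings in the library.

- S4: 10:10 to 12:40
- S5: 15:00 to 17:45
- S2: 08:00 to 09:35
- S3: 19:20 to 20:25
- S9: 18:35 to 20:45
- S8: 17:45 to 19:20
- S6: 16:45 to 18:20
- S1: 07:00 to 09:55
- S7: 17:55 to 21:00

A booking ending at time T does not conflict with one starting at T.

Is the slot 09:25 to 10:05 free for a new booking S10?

No — it overlaps S1, S2

S1: starts 07:00 before S10 ends 10:05, and ends 09:55 after S10 starts 09:25 → overlap.
S2: starts 08:00 before S10 ends 10:05, and ends 09:35 after S10 starts 09:25 → overlap.
S4: starts 10:10 at or after S10 ends 10:05 → clear.
S5: starts 15:00 at or after S10 ends 10:05 → clear.
S6: starts 16:45 at or after S10 ends 10:05 → clear.
S8: starts 17:45 at or after S10 ends 10:05 → clear.
S7: starts 17:55 at or after S10 ends 10:05 → clear.
S9: starts 18:35 at or after S10 ends 10:05 → clear.
S3: starts 19:20 at or after S10 ends 10:05 → clear.
S10 overlaps S1, S2.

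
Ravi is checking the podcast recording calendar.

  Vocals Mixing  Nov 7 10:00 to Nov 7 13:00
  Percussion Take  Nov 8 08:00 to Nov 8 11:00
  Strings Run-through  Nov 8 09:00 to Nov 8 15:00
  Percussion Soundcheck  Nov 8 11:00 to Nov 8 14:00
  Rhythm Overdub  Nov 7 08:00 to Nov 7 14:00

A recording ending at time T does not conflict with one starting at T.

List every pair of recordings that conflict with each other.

Percussion Soundcheck & Strings Run-through, Percussion Take & Strings Run-through, Rhythm Overdub & Vocals Mixing

Two intervals overlap when each starts before the other ends.
Sorted by start: Rhythm Overdub, Vocals Mixing, Percussion Take, Strings Run-through, Percussion Soundcheck.
Vocals Mixing starts before Rhythm Overdub ends → Rhythm Overdub and Vocals Mixing overlap.
Percussion Take starts after Rhythm Overdub ends — done with Rhythm Overdub.
Percussion Take starts after Vocals Mixing ends — done with Vocals Mixing.
Strings Run-through starts before Percussion Take ends → Percussion Take and Strings Run-through overlap.
Percussion Soundcheck starts exactly when Percussion Take ends (back-to-back, no overlap).
Percussion Soundcheck starts before Strings Run-through ends → Strings Run-through and Percussion Soundcheck overlap.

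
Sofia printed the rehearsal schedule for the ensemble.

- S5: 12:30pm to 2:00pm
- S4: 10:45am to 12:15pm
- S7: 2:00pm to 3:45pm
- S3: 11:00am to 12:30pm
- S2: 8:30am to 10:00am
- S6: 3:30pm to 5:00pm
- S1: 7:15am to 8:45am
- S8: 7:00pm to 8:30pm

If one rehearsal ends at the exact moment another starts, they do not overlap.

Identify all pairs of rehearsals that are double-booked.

Sorted by start: S1, S2, S4, S3, S5, S7, S6, S8.
S2 starts before S1 ends → S1 and S2 overlap.
S4 starts after S1 ends — done with S1.
S4 starts after S2 ends — done with S2.
S3 starts before S4 ends → S4 and S3 overlap.
S5 starts after S4 ends — done with S4.
S5 starts exactly when S3 ends (back-to-back, no overlap) — done with S3.
S7 starts exactly when S5 ends (back-to-back, no overlap) — done with S5.
S6 starts before S7 ends → S7 and S6 overlap.
S8 starts after S7 ends.
S8 starts after S6 ends.

S1 & S2, S3 & S4, S6 & S7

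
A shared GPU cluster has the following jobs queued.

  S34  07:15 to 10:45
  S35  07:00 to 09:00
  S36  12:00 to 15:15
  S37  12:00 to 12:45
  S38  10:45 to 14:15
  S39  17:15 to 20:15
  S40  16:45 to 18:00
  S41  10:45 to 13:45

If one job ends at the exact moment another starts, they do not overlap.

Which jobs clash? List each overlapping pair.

Sorted by start: S35, S34, S38, S41, S36, S37, S40, S39.
S34 starts before S35 ends → S35 and S34 overlap.
S38 starts after S35 ends, so nothing later overlaps S35 either.
S38 starts exactly when S34 ends (back-to-back, no overlap), so nothing later overlaps S34 either.
S41 starts before S38 ends → S38 and S41 overlap.
S36 starts before S38 ends → S38 and S36 overlap.
S37 starts before S38 ends → S38 and S37 overlap.
S40 starts after S38 ends, so nothing later overlaps S38 either.
S36 starts before S41 ends → S41 and S36 overlap.
S37 starts before S41 ends → S41 and S37 overlap.
S40 starts after S41 ends, so nothing later overlaps S41 either.
S37 starts before S36 ends → S36 and S37 overlap.
S40 starts after S36 ends, so nothing later overlaps S36 either.
S40 starts after S37 ends, so nothing later overlaps S37 either.
S39 starts before S40 ends → S40 and S39 overlap.

S34 & S35, S36 & S37, S36 & S38, S36 & S41, S37 & S38, S37 & S41, S38 & S41, S39 & S40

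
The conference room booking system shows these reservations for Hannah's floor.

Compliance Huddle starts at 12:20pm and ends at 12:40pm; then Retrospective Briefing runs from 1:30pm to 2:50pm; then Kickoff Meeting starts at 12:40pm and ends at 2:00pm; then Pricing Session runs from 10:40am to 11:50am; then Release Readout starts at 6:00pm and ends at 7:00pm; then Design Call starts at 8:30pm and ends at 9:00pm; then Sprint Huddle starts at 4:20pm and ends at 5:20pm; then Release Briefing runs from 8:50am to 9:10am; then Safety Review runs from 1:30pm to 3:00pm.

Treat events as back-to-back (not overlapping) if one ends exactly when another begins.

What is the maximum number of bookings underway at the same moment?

3

Walk through starts and ends in time order (an end at T is processed before a start at T):
8:50am start Release Briefing → 1
9:10am end Release Briefing → 0
10:40am start Pricing Session → 1
11:50am end Pricing Session → 0
12:20pm start Compliance Huddle → 1
12:40pm end Compliance Huddle → 0
12:40pm start Kickoff Meeting → 1
1:30pm start Retrospective Briefing → 2
1:30pm start Safety Review → 3
2:00pm end Kickoff Meeting → 2
2:50pm end Retrospective Briefing → 1
3:00pm end Safety Review → 0
4:20pm start Sprint Huddle → 1
5:20pm end Sprint Huddle → 0
6:00pm start Release Readout → 1
7:00pm end Release Readout → 0
8:30pm start Design Call → 1
9:00pm end Design Call → 0
Peak is 3, at 1:30pm (Kickoff Meeting, Retrospective Briefing, Safety Review).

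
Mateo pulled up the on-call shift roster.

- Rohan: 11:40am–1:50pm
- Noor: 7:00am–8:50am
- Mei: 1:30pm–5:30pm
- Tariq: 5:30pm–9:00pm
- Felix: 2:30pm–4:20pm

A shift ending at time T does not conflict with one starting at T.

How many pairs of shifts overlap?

Two intervals overlap when each starts before the other ends.
Sorted by start: Noor, Rohan, Mei, Felix, Tariq.
Rohan starts after Noor ends, so Noor has no further overlaps.
Mei starts before Rohan ends → Rohan and Mei overlap.
Felix starts after Rohan ends, so Rohan has no further overlaps.
Felix starts before Mei ends → Mei and Felix overlap.
Tariq starts exactly when Mei ends (back-to-back, no overlap).
Tariq starts after Felix ends.
Overlapping pairs: Felix & Mei, Mei & Rohan — 2 in total.

2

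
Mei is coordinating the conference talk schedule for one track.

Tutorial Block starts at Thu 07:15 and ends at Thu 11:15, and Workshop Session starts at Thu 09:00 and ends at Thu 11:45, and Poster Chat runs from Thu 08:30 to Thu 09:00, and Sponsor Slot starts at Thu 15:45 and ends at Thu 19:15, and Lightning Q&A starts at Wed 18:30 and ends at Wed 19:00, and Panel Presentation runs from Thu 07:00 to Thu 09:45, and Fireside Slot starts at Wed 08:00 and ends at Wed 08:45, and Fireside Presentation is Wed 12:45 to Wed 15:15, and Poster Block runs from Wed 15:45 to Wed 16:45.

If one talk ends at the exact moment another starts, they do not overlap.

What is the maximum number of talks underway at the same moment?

Sort all start/end points and keep a running count:
Wed 08:00 start Fireside Slot → 1
Wed 08:45 end Fireside Slot → 0
Wed 12:45 start Fireside Presentation → 1
Wed 15:15 end Fireside Presentation → 0
Wed 15:45 start Poster Block → 1
Wed 16:45 end Poster Block → 0
Wed 18:30 start Lightning Q&A → 1
Wed 19:00 end Lightning Q&A → 0
Thu 07:00 start Panel Presentation → 1
Thu 07:15 start Tutorial Block → 2
Thu 08:30 start Poster Chat → 3
Thu 09:00 end Poster Chat → 2
Thu 09:00 start Workshop Session → 3
Thu 09:45 end Panel Presentation → 2
Thu 11:15 end Tutorial Block → 1
Thu 11:45 end Workshop Session → 0
Thu 15:45 start Sponsor Slot → 1
Thu 19:15 end Sponsor Slot → 0
Peak is 3, at Thu 08:30 (Panel Presentation, Poster Chat, Tutorial Block).

3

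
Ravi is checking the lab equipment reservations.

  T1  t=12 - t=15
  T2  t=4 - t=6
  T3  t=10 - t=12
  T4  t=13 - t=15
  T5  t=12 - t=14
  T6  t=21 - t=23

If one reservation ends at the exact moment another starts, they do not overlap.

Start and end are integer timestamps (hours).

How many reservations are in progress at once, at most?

Sweep the timeline, counting +1 at each start and −1 at each end (ends before starts at a tie):
t=4 start T2 → 1
t=6 end T2 → 0
t=10 start T3 → 1
t=12 end T3 → 0
t=12 start T1 → 1
t=12 start T5 → 2
t=13 start T4 → 3
t=14 end T5 → 2
t=15 end T1 → 1
t=15 end T4 → 0
t=21 start T6 → 1
t=23 end T6 → 0
Peak is 3, at t=13 (T1, T4, T5).

3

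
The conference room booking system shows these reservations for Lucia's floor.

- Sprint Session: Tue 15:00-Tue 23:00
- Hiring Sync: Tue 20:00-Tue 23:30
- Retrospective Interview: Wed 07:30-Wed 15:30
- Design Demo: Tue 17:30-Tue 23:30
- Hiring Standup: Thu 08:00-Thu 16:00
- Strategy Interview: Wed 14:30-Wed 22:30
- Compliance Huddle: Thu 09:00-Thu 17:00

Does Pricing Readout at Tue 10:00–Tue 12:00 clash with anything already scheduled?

Sprint Session: starts Tue 15:00 at or after Pricing Readout ends Tue 12:00 → clear.
Design Demo: starts Tue 17:30 at or after Pricing Readout ends Tue 12:00 → clear.
Hiring Sync: starts Tue 20:00 at or after Pricing Readout ends Tue 12:00 → clear.
Retrospective Interview: starts Wed 07:30 at or after Pricing Readout ends Tue 12:00 → clear.
Strategy Interview: starts Wed 14:30 at or after Pricing Readout ends Tue 12:00 → clear.
Hiring Standup: starts Thu 08:00 at or after Pricing Readout ends Tue 12:00 → clear.
Compliance Huddle: starts Thu 09:00 at or after Pricing Readout ends Tue 12:00 → clear.

No — it doesn't clash with anything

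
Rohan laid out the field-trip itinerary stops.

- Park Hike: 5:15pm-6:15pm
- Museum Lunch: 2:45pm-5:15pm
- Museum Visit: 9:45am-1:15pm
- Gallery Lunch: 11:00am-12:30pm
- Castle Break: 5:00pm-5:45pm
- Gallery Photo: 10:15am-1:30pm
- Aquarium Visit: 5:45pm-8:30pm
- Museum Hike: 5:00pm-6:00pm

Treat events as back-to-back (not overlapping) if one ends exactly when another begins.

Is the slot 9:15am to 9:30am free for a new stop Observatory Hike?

Museum Visit: starts 9:45am at or after Observatory Hike ends 9:30am → clear.
Gallery Photo: starts 10:15am at or after Observatory Hike ends 9:30am → clear.
Gallery Lunch: starts 11:00am at or after Observatory Hike ends 9:30am → clear.
Museum Lunch: starts 2:45pm at or after Observatory Hike ends 9:30am → clear.
Museum Hike: starts 5:00pm at or after Observatory Hike ends 9:30am → clear.
Castle Break: starts 5:00pm at or after Observatory Hike ends 9:30am → clear.
Park Hike: starts 5:15pm at or after Observatory Hike ends 9:30am → clear.
Aquarium Visit: starts 5:45pm at or after Observatory Hike ends 9:30am → clear.

Yes — the slot is free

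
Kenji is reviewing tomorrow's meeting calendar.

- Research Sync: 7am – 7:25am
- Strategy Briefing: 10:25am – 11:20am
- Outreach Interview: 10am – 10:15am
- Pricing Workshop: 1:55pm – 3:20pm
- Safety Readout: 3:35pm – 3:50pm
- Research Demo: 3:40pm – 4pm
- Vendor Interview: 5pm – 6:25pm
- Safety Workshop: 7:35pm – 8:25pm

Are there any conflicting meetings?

Sorted by start: Research Sync, Outreach Interview, Strategy Briefing, Pricing Workshop, Safety Readout, Research Demo, Vendor Interview, Safety Workshop.
Outreach Interview starts after Research Sync ends; Research Sync is clear from here.
Strategy Briefing starts after Outreach Interview ends; Outreach Interview is clear from here.
Pricing Workshop starts after Strategy Briefing ends; Strategy Briefing is clear from here.
Safety Readout starts after Pricing Workshop ends; Pricing Workshop is clear from here.
Research Demo starts before Safety Readout ends → Safety Readout and Research Demo overlap.
That's a conflict, so the schedule is not conflict-free.

Yes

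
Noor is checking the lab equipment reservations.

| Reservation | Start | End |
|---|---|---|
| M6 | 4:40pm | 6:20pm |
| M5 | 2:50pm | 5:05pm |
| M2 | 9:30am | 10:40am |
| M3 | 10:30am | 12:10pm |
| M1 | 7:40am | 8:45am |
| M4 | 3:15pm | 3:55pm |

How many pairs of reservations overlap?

3

Two intervals overlap when each starts before the other ends.
Sorted by start: M1, M2, M3, M5, M4, M6.
M2 starts after M1 ends — done with M1.
M3 starts before M2 ends → M2 and M3 overlap.
M5 starts after M2 ends — done with M2.
M5 starts after M3 ends — done with M3.
M4 starts before M5 ends → M5 and M4 overlap.
M6 starts before M5 ends → M5 and M6 overlap.
M6 starts after M4 ends.
Overlapping pairs: M2 & M3, M4 & M5, M5 & M6 — 3 in total.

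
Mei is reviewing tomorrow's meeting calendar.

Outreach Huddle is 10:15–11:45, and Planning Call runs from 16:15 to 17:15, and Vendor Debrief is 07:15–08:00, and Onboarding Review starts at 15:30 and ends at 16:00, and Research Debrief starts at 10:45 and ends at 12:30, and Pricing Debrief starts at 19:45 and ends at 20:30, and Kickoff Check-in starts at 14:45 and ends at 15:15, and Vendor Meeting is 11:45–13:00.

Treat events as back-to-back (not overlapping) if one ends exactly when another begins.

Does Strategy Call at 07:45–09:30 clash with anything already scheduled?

Vendor Debrief: starts 07:15 before Strategy Call ends 09:30, and ends 08:00 after Strategy Call starts 07:45 → overlap.
Outreach Huddle: starts 10:15 at or after Strategy Call ends 09:30 → clear.
Research Debrief: starts 10:45 at or after Strategy Call ends 09:30 → clear.
Vendor Meeting: starts 11:45 at or after Strategy Call ends 09:30 → clear.
Kickoff Check-in: starts 14:45 at or after Strategy Call ends 09:30 → clear.
Onboarding Review: starts 15:30 at or after Strategy Call ends 09:30 → clear.
Planning Call: starts 16:15 at or after Strategy Call ends 09:30 → clear.
Pricing Debrief: starts 19:45 at or after Strategy Call ends 09:30 → clear.
Strategy Call overlaps Vendor Debrief.

Yes — it overlaps Vendor Debrief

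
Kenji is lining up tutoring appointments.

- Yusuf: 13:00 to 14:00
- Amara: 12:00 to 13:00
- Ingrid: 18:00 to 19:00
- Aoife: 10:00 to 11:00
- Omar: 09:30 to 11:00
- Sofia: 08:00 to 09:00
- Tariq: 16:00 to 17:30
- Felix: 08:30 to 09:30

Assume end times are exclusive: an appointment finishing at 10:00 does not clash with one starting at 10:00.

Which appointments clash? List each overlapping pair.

Two intervals overlap when each starts before the other ends.
Sorted by start: Sofia, Felix, Omar, Aoife, Amara, Yusuf, Tariq, Ingrid.
Felix starts before Sofia ends → Sofia and Felix overlap.
Omar starts after Sofia ends; Sofia is clear from here.
Omar starts exactly when Felix ends (back-to-back, no overlap); Felix is clear from here.
Aoife starts before Omar ends → Omar and Aoife overlap.
Amara starts after Omar ends; Omar is clear from here.
Amara starts after Aoife ends; Aoife is clear from here.
Yusuf starts exactly when Amara ends (back-to-back, no overlap); Amara is clear from here.
Tariq starts after Yusuf ends; Yusuf is clear from here.
Ingrid starts after Tariq ends.

Aoife & Omar, Felix & Sofia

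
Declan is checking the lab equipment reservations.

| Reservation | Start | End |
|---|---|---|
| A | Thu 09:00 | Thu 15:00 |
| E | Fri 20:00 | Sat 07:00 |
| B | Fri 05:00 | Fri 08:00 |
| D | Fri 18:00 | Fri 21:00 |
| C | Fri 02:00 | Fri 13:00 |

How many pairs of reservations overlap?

2

Sorted by start: A, C, B, D, E.
C starts after A ends, so nothing later overlaps A either.
B starts before C ends → C and B overlap.
D starts after C ends, so nothing later overlaps C either.
D starts after B ends, so nothing later overlaps B either.
E starts before D ends → D and E overlap.
Overlapping pairs: B & C, D & E — 2 in total.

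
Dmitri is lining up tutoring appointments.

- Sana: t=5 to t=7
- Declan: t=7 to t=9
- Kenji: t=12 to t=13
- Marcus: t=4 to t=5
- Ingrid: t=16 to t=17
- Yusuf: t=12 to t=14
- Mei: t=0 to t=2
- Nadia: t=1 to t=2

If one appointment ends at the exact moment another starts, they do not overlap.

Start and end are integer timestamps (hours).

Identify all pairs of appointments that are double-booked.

Kenji & Yusuf, Mei & Nadia

Check each pair: they overlap iff neither finishes before the other starts.
Sorted by start: Mei, Nadia, Marcus, Sana, Declan, Yusuf, Kenji, Ingrid.
Nadia starts before Mei ends → Mei and Nadia overlap.
Marcus starts after Mei ends, so nothing later overlaps Mei either.
Marcus starts after Nadia ends, so nothing later overlaps Nadia either.
Sana starts exactly when Marcus ends (back-to-back, no overlap), so nothing later overlaps Marcus either.
Declan starts exactly when Sana ends (back-to-back, no overlap), so nothing later overlaps Sana either.
Yusuf starts after Declan ends, so nothing later overlaps Declan either.
Kenji starts before Yusuf ends → Yusuf and Kenji overlap.
Ingrid starts after Yusuf ends.
Ingrid starts after Kenji ends.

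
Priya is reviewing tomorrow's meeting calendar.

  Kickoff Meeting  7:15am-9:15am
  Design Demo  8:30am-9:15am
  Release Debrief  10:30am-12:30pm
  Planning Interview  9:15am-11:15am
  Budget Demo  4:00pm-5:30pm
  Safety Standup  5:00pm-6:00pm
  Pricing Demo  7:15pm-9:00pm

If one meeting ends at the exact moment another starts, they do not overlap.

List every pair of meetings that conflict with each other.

Budget Demo & Safety Standup, Design Demo & Kickoff Meeting, Planning Interview & Release Debrief

Two intervals overlap when each starts before the other ends.
Sorted by start: Kickoff Meeting, Design Demo, Planning Interview, Release Debrief, Budget Demo, Safety Standup, Pricing Demo.
Design Demo starts before Kickoff Meeting ends → Kickoff Meeting and Design Demo overlap.
Planning Interview starts exactly when Kickoff Meeting ends (back-to-back, no overlap), so Kickoff Meeting has no further overlaps.
Planning Interview starts exactly when Design Demo ends (back-to-back, no overlap), so Design Demo has no further overlaps.
Release Debrief starts before Planning Interview ends → Planning Interview and Release Debrief overlap.
Budget Demo starts after Planning Interview ends, so Planning Interview has no further overlaps.
Budget Demo starts after Release Debrief ends, so Release Debrief has no further overlaps.
Safety Standup starts before Budget Demo ends → Budget Demo and Safety Standup overlap.
Pricing Demo starts after Budget Demo ends.
Pricing Demo starts after Safety Standup ends.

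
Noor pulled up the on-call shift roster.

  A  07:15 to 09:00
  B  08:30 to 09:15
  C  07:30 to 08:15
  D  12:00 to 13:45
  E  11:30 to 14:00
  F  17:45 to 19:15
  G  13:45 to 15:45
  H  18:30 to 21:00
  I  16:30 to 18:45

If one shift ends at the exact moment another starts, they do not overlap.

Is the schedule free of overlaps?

Check each pair: they overlap iff neither finishes before the other starts.
Sorted by start: A, C, B, E, D, G, I, F, H.
C starts before A ends → A and C overlap.
That's a conflict, so the schedule is not conflict-free.

No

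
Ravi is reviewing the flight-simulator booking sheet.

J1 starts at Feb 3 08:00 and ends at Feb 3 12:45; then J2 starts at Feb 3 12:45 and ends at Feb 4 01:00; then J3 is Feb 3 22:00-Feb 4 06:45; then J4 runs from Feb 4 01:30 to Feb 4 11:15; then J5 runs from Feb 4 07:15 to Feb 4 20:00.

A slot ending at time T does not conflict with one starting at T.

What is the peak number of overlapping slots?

2

Sweep the timeline, counting +1 at each start and −1 at each end (ends before starts at a tie):
Feb 3 08:00 start J1 → 1
Feb 3 12:45 end J1 → 0
Feb 3 12:45 start J2 → 1
Feb 3 22:00 start J3 → 2
Feb 4 01:00 end J2 → 1
Feb 4 01:30 start J4 → 2
Feb 4 06:45 end J3 → 1
Feb 4 07:15 start J5 → 2
Feb 4 11:15 end J4 → 1
Feb 4 20:00 end J5 → 0
Peak is 2, at Feb 3 22:00 (J2, J3).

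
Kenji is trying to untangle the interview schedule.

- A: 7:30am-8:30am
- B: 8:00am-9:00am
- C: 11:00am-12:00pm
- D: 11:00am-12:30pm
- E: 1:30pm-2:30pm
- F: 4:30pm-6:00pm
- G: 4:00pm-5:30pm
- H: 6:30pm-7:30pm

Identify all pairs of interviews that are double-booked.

Sorted by start: A, B, C, D, E, G, F, H.
B starts before A ends → A and B overlap.
C starts after A ends; A is clear from here.
C starts after B ends; B is clear from here.
D starts before C ends → C and D overlap.
E starts after C ends; C is clear from here.
E starts after D ends; D is clear from here.
G starts after E ends; E is clear from here.
F starts before G ends → G and F overlap.
H starts after G ends.
H starts after F ends.

A & B, C & D, F & G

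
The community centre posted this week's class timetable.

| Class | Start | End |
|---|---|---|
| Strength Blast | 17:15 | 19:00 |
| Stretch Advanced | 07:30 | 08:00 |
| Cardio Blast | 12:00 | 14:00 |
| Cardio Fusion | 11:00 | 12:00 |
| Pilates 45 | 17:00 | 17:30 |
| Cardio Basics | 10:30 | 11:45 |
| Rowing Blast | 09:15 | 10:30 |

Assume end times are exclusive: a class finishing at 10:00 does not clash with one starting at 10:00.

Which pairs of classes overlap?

Cardio Basics & Cardio Fusion, Pilates 45 & Strength Blast

Sorted by start: Stretch Advanced, Rowing Blast, Cardio Basics, Cardio Fusion, Cardio Blast, Pilates 45, Strength Blast.
Rowing Blast starts after Stretch Advanced ends — done with Stretch Advanced.
Cardio Basics starts exactly when Rowing Blast ends (back-to-back, no overlap) — done with Rowing Blast.
Cardio Fusion starts before Cardio Basics ends → Cardio Basics and Cardio Fusion overlap.
Cardio Blast starts after Cardio Basics ends — done with Cardio Basics.
Cardio Blast starts exactly when Cardio Fusion ends (back-to-back, no overlap) — done with Cardio Fusion.
Pilates 45 starts after Cardio Blast ends — done with Cardio Blast.
Strength Blast starts before Pilates 45 ends → Pilates 45 and Strength Blast overlap.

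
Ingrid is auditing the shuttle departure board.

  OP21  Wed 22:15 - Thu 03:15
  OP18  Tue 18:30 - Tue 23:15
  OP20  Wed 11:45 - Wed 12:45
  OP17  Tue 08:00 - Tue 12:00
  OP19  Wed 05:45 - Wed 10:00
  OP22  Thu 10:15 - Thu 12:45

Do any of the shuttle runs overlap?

Two intervals overlap when each starts before the other ends.
Sorted by start: OP17, OP18, OP19, OP20, OP21, OP22.
OP18 starts after OP17 ends — done with OP17.
OP19 starts after OP18 ends — done with OP18.
OP20 starts after OP19 ends — done with OP19.
OP21 starts after OP20 ends — done with OP20.
OP22 starts after OP21 ends.
Every pair is clear; the schedule has no overlaps.

No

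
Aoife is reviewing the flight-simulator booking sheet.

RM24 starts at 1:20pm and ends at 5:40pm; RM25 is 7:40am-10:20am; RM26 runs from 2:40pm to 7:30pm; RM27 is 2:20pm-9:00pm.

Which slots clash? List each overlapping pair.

RM24 & RM26, RM24 & RM27, RM26 & RM27

Sorted by start: RM25, RM24, RM27, RM26.
RM24 starts after RM25 ends, so RM25 has no further overlaps.
RM27 starts before RM24 ends → RM24 and RM27 overlap.
RM26 starts before RM24 ends → RM24 and RM26 overlap.
RM26 starts before RM27 ends → RM27 and RM26 overlap.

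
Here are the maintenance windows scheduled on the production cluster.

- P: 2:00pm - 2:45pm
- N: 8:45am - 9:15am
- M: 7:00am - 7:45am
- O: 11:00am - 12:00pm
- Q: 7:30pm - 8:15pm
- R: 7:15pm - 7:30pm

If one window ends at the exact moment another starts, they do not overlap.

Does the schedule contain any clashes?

No

Check each pair: they overlap iff neither finishes before the other starts.
Sorted by start: M, N, O, P, R, Q.
N starts after M ends; M is clear from here.
O starts after N ends; N is clear from here.
P starts after O ends; O is clear from here.
R starts after P ends; P is clear from here.
Q starts exactly when R ends (back-to-back, no overlap).
Every pair is clear; the schedule has no overlaps.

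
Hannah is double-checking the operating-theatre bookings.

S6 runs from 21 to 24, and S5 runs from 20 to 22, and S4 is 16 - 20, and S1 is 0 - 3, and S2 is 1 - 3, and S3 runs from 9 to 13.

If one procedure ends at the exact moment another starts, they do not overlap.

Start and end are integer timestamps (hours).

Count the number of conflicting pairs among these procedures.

2

Sorted by start: S1, S2, S3, S4, S5, S6.
S2 starts before S1 ends → S1 and S2 overlap.
S3 starts after S1 ends — done with S1.
S3 starts after S2 ends — done with S2.
S4 starts after S3 ends — done with S3.
S5 starts exactly when S4 ends (back-to-back, no overlap) — done with S4.
S6 starts before S5 ends → S5 and S6 overlap.
Overlapping pairs: S1 & S2, S5 & S6 — 2 in total.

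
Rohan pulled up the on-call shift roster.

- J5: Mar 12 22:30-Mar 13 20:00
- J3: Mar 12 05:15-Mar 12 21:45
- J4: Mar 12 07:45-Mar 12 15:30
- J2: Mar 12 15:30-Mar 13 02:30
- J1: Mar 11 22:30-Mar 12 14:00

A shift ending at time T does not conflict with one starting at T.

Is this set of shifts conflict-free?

Sorted by start: J1, J3, J4, J2, J5.
J3 starts before J1 ends → J1 and J3 overlap.
That's a conflict, so the schedule is not conflict-free.

No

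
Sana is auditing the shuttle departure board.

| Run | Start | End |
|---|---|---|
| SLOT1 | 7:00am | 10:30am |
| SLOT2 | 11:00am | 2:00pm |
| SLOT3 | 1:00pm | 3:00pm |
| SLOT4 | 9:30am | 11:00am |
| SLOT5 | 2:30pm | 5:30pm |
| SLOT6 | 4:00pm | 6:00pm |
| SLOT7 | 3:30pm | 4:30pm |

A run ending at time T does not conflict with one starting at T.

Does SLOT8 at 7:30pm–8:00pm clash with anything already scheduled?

SLOT1: ends 10:30am at or before SLOT8 starts 7:30pm → clear.
SLOT4: ends 11:00am at or before SLOT8 starts 7:30pm → clear.
SLOT2: ends 2:00pm at or before SLOT8 starts 7:30pm → clear.
SLOT3: ends 3:00pm at or before SLOT8 starts 7:30pm → clear.
SLOT5: ends 5:30pm at or before SLOT8 starts 7:30pm → clear.
SLOT7: ends 4:30pm at or before SLOT8 starts 7:30pm → clear.
SLOT6: ends 6:00pm at or before SLOT8 starts 7:30pm → clear.

No — it doesn't clash with anything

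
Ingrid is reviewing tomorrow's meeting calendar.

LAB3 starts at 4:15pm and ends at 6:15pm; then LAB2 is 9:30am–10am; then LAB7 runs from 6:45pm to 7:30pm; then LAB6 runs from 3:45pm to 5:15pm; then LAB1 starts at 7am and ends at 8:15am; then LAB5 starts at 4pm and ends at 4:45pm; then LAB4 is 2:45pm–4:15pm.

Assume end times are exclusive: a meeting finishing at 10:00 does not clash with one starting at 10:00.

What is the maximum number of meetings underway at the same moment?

Walk through starts and ends in time order (an end at T is processed before a start at T):
7am start LAB1 → 1
8:15am end LAB1 → 0
9:30am start LAB2 → 1
10am end LAB2 → 0
2:45pm start LAB4 → 1
3:45pm start LAB6 → 2
4pm start LAB5 → 3
4:15pm end LAB4 → 2
4:15pm start LAB3 → 3
4:45pm end LAB5 → 2
5:15pm end LAB6 → 1
6:15pm end LAB3 → 0
6:45pm start LAB7 → 1
7:30pm end LAB7 → 0
Peak is 3, at 4pm (LAB4, LAB5, LAB6).

3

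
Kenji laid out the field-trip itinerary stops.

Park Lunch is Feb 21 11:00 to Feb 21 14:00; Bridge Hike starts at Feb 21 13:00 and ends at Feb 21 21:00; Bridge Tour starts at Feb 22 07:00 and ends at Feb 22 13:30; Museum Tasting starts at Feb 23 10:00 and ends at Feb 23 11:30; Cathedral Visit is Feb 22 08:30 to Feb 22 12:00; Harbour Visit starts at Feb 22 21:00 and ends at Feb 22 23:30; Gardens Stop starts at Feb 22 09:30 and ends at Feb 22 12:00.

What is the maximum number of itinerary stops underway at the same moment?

3

Sort all start/end points and keep a running count:
Feb 21 11:00 start Park Lunch → 1
Feb 21 13:00 start Bridge Hike → 2
Feb 21 14:00 end Park Lunch → 1
Feb 21 21:00 end Bridge Hike → 0
Feb 22 07:00 start Bridge Tour → 1
Feb 22 08:30 start Cathedral Visit → 2
Feb 22 09:30 start Gardens Stop → 3
Feb 22 12:00 end Cathedral Visit → 2
Feb 22 12:00 end Gardens Stop → 1
Feb 22 13:30 end Bridge Tour → 0
Feb 22 21:00 start Harbour Visit → 1
Feb 22 23:30 end Harbour Visit → 0
Feb 23 10:00 start Museum Tasting → 1
Feb 23 11:30 end Museum Tasting → 0
Peak is 3, at Feb 22 09:30 (Bridge Tour, Cathedral Visit, Gardens Stop).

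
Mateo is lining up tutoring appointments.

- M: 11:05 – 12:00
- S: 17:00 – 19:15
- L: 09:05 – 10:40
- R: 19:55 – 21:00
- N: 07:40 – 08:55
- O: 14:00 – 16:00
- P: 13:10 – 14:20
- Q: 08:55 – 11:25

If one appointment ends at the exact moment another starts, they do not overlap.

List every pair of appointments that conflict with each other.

Check each pair: they overlap iff neither finishes before the other starts.
Sorted by start: N, Q, L, M, P, O, S, R.
Q starts exactly when N ends (back-to-back, no overlap) — done with N.
L starts before Q ends → Q and L overlap.
M starts before Q ends → Q and M overlap.
P starts after Q ends — done with Q.
M starts after L ends — done with L.
P starts after M ends — done with M.
O starts before P ends → P and O overlap.
S starts after P ends — done with P.
S starts after O ends — done with O.
R starts after S ends.

L & Q, M & Q, O & P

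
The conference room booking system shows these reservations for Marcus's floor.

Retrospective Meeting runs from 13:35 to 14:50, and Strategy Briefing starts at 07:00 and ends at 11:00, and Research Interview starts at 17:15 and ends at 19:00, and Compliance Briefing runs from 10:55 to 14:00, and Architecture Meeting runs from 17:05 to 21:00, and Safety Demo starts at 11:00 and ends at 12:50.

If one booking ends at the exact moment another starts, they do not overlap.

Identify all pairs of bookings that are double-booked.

Sorted by start: Strategy Briefing, Compliance Briefing, Safety Demo, Retrospective Meeting, Architecture Meeting, Research Interview.
Compliance Briefing starts before Strategy Briefing ends → Strategy Briefing and Compliance Briefing overlap.
Safety Demo starts exactly when Strategy Briefing ends (back-to-back, no overlap), so Strategy Briefing has no further overlaps.
Safety Demo starts before Compliance Briefing ends → Compliance Briefing and Safety Demo overlap.
Retrospective Meeting starts before Compliance Briefing ends → Compliance Briefing and Retrospective Meeting overlap.
Architecture Meeting starts after Compliance Briefing ends, so Compliance Briefing has no further overlaps.
Retrospective Meeting starts after Safety Demo ends, so Safety Demo has no further overlaps.
Architecture Meeting starts after Retrospective Meeting ends, so Retrospective Meeting has no further overlaps.
Research Interview starts before Architecture Meeting ends → Architecture Meeting and Research Interview overlap.

Architecture Meeting & Research Interview, Compliance Briefing & Retrospective Meeting, Compliance Briefing & Safety Demo, Compliance Briefing & Strategy Briefing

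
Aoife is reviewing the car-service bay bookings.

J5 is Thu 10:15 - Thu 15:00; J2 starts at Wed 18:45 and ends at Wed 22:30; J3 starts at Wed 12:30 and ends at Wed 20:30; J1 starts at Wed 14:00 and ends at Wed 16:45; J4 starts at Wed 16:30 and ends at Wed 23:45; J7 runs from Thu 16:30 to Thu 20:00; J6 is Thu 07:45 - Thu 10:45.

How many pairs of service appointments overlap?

Two intervals overlap when each starts before the other ends.
Sorted by start: J3, J1, J4, J2, J6, J5, J7.
J1 starts before J3 ends → J3 and J1 overlap.
J4 starts before J3 ends → J3 and J4 overlap.
J2 starts before J3 ends → J3 and J2 overlap.
J6 starts after J3 ends; J3 is clear from here.
J4 starts before J1 ends → J1 and J4 overlap.
J2 starts after J1 ends; J1 is clear from here.
J2 starts before J4 ends → J4 and J2 overlap.
J6 starts after J4 ends; J4 is clear from here.
J6 starts after J2 ends; J2 is clear from here.
J5 starts before J6 ends → J6 and J5 overlap.
J7 starts after J6 ends.
J7 starts after J5 ends.
Overlapping pairs: J1 & J3, J1 & J4, J2 & J3, J2 & J4, J3 & J4, J5 & J6 — 6 in total.

6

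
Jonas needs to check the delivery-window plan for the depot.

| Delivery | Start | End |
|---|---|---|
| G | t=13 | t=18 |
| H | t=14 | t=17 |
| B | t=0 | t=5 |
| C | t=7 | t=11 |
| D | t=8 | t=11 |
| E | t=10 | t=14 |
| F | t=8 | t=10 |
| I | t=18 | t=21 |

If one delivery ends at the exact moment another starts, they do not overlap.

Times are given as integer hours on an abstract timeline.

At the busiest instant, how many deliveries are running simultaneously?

3

Sort all start/end points and keep a running count:
t=0 start B → 1
t=5 end B → 0
t=7 start C → 1
t=8 start D → 2
t=8 start F → 3
t=10 end F → 2
t=10 start E → 3
t=11 end C → 2
t=11 end D → 1
t=13 start G → 2
t=14 end E → 1
t=14 start H → 2
t=17 end H → 1
t=18 end G → 0
t=18 start I → 1
t=21 end I → 0
Peak is 3, at t=8 (C, D, F).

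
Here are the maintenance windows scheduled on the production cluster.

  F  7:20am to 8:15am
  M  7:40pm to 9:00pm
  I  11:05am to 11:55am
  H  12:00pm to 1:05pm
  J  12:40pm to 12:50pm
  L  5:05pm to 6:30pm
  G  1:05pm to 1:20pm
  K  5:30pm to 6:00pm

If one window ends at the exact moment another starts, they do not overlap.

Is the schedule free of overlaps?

No

Sorted by start: F, I, H, J, G, L, K, M.
I starts after F ends, so F has no further overlaps.
H starts after I ends, so I has no further overlaps.
J starts before H ends → H and J overlap.
That's a conflict, so the schedule is not conflict-free.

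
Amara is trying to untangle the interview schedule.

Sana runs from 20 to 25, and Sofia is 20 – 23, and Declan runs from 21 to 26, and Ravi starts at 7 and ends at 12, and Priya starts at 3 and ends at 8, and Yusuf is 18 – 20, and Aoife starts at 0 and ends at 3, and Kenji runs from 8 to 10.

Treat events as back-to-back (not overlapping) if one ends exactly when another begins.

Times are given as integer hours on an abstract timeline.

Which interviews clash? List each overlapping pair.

Declan & Sana, Declan & Sofia, Kenji & Ravi, Priya & Ravi, Sana & Sofia

Sorted by start: Aoife, Priya, Ravi, Kenji, Yusuf, Sana, Sofia, Declan.
Priya starts exactly when Aoife ends (back-to-back, no overlap); Aoife is clear from here.
Ravi starts before Priya ends → Priya and Ravi overlap.
Kenji starts exactly when Priya ends (back-to-back, no overlap); Priya is clear from here.
Kenji starts before Ravi ends → Ravi and Kenji overlap.
Yusuf starts after Ravi ends; Ravi is clear from here.
Yusuf starts after Kenji ends; Kenji is clear from here.
Sana starts exactly when Yusuf ends (back-to-back, no overlap); Yusuf is clear from here.
Sofia starts before Sana ends → Sana and Sofia overlap.
Declan starts before Sana ends → Sana and Declan overlap.
Declan starts before Sofia ends → Sofia and Declan overlap.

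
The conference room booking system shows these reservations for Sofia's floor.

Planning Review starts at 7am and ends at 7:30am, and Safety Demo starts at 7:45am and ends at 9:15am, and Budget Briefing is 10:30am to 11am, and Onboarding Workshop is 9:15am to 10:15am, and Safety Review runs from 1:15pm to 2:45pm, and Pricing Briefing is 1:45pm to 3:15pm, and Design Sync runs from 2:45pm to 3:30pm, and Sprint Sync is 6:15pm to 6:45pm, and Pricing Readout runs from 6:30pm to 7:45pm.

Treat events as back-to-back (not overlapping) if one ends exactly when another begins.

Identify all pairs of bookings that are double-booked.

Design Sync & Pricing Briefing, Pricing Briefing & Safety Review, Pricing Readout & Sprint Sync

Check each pair: they overlap iff neither finishes before the other starts.
Sorted by start: Planning Review, Safety Demo, Onboarding Workshop, Budget Briefing, Safety Review, Pricing Briefing, Design Sync, Sprint Sync, Pricing Readout.
Safety Demo starts after Planning Review ends, so nothing later overlaps Planning Review either.
Onboarding Workshop starts exactly when Safety Demo ends (back-to-back, no overlap), so nothing later overlaps Safety Demo either.
Budget Briefing starts after Onboarding Workshop ends, so nothing later overlaps Onboarding Workshop either.
Safety Review starts after Budget Briefing ends, so nothing later overlaps Budget Briefing either.
Pricing Briefing starts before Safety Review ends → Safety Review and Pricing Briefing overlap.
Design Sync starts exactly when Safety Review ends (back-to-back, no overlap), so nothing later overlaps Safety Review either.
Design Sync starts before Pricing Briefing ends → Pricing Briefing and Design Sync overlap.
Sprint Sync starts after Pricing Briefing ends, so nothing later overlaps Pricing Briefing either.
Sprint Sync starts after Design Sync ends, so nothing later overlaps Design Sync either.
Pricing Readout starts before Sprint Sync ends → Sprint Sync and Pricing Readout overlap.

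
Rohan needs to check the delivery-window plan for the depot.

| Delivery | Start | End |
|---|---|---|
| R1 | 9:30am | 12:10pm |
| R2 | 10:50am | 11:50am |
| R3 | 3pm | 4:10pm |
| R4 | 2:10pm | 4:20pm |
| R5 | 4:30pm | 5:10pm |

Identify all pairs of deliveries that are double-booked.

Two intervals overlap when each starts before the other ends.
Sorted by start: R1, R2, R4, R3, R5.
R2 starts before R1 ends → R1 and R2 overlap.
R4 starts after R1 ends — done with R1.
R4 starts after R2 ends — done with R2.
R3 starts before R4 ends → R4 and R3 overlap.
R5 starts after R4 ends.
R5 starts after R3 ends.

R1 & R2, R3 & R4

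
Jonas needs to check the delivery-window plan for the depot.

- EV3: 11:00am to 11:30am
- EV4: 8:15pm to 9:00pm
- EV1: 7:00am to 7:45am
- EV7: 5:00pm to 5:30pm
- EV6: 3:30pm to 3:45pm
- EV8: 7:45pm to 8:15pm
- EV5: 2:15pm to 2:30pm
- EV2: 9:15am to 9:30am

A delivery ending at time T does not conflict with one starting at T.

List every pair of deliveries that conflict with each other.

no conflicts

Sorted by start: EV1, EV2, EV3, EV5, EV6, EV7, EV8, EV4.
EV2 starts after EV1 ends — done with EV1.
EV3 starts after EV2 ends — done with EV2.
EV5 starts after EV3 ends — done with EV3.
EV6 starts after EV5 ends — done with EV5.
EV7 starts after EV6 ends — done with EV6.
EV8 starts after EV7 ends — done with EV7.
EV4 starts exactly when EV8 ends (back-to-back, no overlap).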